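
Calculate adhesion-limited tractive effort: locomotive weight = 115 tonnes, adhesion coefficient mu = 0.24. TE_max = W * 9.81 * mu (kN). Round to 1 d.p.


TE_max = W * g * mu
TE_max = 115 * 9.81 * 0.24
TE_max = 1128.15 * 0.24
TE_max = 270.8 kN

270.8


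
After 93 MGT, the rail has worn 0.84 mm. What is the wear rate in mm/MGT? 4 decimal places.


Wear rate = total wear / cumulative tonnage
Rate = 0.84 / 93
Rate = 0.0090 mm/MGT

0.0090


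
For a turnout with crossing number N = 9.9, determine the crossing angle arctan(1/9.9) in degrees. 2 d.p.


1/N = 1/9.9 = 0.10101
angle = arctan(0.10101) = 0.100669 rad
angle = 0.100669 * 180/pi = 5.77 degrees

5.77


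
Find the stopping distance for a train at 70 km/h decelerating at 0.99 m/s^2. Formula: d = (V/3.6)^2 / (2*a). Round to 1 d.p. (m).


Convert speed: V = 70 / 3.6 = 19.4444 m/s
V^2 = 378.0864
d = 378.0864 / (2 * 0.99)
d = 378.0864 / 1.98
d = 191.0 m

191.0


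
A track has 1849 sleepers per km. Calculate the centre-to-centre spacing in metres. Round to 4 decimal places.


Spacing = 1000 m / number of sleepers
Spacing = 1000 / 1849
Spacing = 0.5408 m

0.5408


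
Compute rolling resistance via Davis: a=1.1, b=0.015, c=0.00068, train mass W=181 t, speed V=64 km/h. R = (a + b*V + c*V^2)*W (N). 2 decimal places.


b*V = 0.015 * 64 = 0.96
c*V^2 = 0.00068 * 4096 = 2.78528
R_per_t = 1.1 + 0.96 + 2.78528 = 4.84528 N/t
R_total = 4.84528 * 181 = 877.00 N

877.00


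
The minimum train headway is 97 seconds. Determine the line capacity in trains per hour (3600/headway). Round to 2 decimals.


Capacity = 3600 / headway
Capacity = 3600 / 97
Capacity = 37.11 trains/hour

37.11


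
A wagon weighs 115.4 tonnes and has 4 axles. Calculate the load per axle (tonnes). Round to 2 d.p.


Load per axle = total weight / number of axles
Load = 115.4 / 4
Load = 28.85 tonnes

28.85


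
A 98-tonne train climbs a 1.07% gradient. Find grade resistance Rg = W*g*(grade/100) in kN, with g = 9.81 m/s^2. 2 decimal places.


Rg = W * 9.81 * grade / 100
Rg = 98 * 9.81 * 1.07 / 100
Rg = 961.38 * 0.0107
Rg = 10.29 kN

10.29


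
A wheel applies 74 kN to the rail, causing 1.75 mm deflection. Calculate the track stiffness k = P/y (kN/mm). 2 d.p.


Track stiffness k = P / y
k = 74 / 1.75
k = 42.29 kN/mm

42.29


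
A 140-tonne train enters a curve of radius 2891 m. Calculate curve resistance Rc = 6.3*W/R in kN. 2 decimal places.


Rc = 6.3 * W / R
Rc = 6.3 * 140 / 2891
Rc = 882.0 / 2891
Rc = 0.31 kN

0.31


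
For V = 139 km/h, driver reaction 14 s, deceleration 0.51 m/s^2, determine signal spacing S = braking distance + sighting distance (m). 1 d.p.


V = 139 / 3.6 = 38.6111 m/s
Braking distance = 38.6111^2 / (2*0.51) = 1461.5862 m
Sighting distance = 38.6111 * 14 = 540.5556 m
S = 1461.5862 + 540.5556 = 2002.1 m

2002.1


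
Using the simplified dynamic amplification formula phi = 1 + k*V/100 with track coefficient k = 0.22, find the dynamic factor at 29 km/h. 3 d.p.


phi = 1 + k * V / 100
phi = 1 + 0.22 * 29 / 100
phi = 1 + 0.0638
phi = 1.064

1.064


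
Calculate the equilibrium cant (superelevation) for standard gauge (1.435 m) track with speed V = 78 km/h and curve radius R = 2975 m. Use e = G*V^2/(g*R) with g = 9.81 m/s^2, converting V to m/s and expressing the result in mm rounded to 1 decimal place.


Convert speed: V = 78 / 3.6 = 21.6667 m/s
Apply formula: e = 1.435 * 21.6667^2 / (9.81 * 2975)
e = 1.435 * 469.4444 / 29184.75
e = 0.023082 m = 23.1 mm

23.1


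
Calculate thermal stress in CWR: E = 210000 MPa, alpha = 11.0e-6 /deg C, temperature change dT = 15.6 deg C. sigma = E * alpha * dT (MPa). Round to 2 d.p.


sigma = E * alpha * dT
sigma = 210000 * 11.0e-6 * 15.6
sigma = 2.31 * 15.6
sigma = 36.04 MPa

36.04


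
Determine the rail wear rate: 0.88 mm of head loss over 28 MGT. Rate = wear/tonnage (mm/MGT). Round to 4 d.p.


Wear rate = total wear / cumulative tonnage
Rate = 0.88 / 28
Rate = 0.0314 mm/MGT

0.0314


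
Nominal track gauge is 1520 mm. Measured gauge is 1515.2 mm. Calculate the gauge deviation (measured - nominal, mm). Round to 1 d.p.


Deviation = measured - nominal
Deviation = 1515.2 - 1520
Deviation = -4.8 mm

-4.8


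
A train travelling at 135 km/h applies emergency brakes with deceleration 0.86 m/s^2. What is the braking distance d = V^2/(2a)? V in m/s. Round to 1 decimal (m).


Convert speed: V = 135 / 3.6 = 37.5 m/s
V^2 = 1406.25
d = 1406.25 / (2 * 0.86)
d = 1406.25 / 1.72
d = 817.6 m

817.6


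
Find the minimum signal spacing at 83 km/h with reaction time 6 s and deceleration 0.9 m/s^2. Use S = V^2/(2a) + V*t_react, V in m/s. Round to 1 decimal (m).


V = 83 / 3.6 = 23.0556 m/s
Braking distance = 23.0556^2 / (2*0.9) = 295.3104 m
Sighting distance = 23.0556 * 6 = 138.3333 m
S = 295.3104 + 138.3333 = 433.6 m

433.6


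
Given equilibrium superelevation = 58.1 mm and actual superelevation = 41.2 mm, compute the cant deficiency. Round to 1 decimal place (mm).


Cant deficiency = equilibrium cant - actual cant
CD = 58.1 - 41.2
CD = 16.9 mm

16.9


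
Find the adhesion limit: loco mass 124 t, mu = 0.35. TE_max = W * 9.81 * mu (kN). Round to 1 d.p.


TE_max = W * g * mu
TE_max = 124 * 9.81 * 0.35
TE_max = 1216.44 * 0.35
TE_max = 425.8 kN

425.8


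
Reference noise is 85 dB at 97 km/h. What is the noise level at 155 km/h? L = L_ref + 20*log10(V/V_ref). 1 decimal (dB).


V/V_ref = 155 / 97 = 1.597938
log10(1.597938) = 0.20356
20 * 0.20356 = 4.0712
L = 85 + 4.0712 = 89.1 dB

89.1


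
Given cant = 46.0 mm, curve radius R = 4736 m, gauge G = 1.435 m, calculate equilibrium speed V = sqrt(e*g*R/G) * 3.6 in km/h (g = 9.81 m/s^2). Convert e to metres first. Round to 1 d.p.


Convert cant: e = 46.0 mm = 0.0460 m
V_ms = sqrt(0.0460 * 9.81 * 4736 / 1.435)
V_ms = sqrt(1489.315233) = 38.5916 m/s
V = 38.5916 * 3.6 = 138.9 km/h

138.9


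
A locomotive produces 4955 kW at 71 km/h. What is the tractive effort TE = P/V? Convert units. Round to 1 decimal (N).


Convert: P = 4955 kW = 4955000 W
V = 71 / 3.6 = 19.7222 m/s
TE = 4955000 / 19.7222
TE = 251239.4 N

251239.4


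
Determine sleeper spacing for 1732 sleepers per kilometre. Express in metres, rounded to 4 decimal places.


Spacing = 1000 m / number of sleepers
Spacing = 1000 / 1732
Spacing = 0.5774 m

0.5774


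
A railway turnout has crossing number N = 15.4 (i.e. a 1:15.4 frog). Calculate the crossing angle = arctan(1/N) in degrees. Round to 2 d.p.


1/N = 1/15.4 = 0.064935
angle = arctan(0.064935) = 0.064844 rad
angle = 0.064844 * 180/pi = 3.72 degrees

3.72


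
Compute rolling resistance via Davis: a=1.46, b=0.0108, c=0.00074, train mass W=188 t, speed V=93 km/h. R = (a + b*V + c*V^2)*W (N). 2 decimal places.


b*V = 0.0108 * 93 = 1.0044
c*V^2 = 0.00074 * 8649 = 6.40026
R_per_t = 1.46 + 1.0044 + 6.40026 = 8.86466 N/t
R_total = 8.86466 * 188 = 1666.56 N

1666.56


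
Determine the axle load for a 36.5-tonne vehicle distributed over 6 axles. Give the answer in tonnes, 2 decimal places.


Load per axle = total weight / number of axles
Load = 36.5 / 6
Load = 6.08 tonnes

6.08


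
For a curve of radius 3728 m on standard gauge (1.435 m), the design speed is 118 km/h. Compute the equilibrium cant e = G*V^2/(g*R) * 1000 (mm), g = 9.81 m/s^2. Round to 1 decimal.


Convert speed: V = 118 / 3.6 = 32.7778 m/s
Apply formula: e = 1.435 * 32.7778^2 / (9.81 * 3728)
e = 1.435 * 1074.3827 / 36571.68
e = 0.042157 m = 42.2 mm

42.2


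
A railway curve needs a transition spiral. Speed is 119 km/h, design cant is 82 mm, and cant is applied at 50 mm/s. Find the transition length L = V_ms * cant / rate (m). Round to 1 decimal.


Convert speed: V = 119 / 3.6 = 33.0556 m/s
L = 33.0556 * 82 / 50
L = 2710.5556 / 50
L = 54.2 m

54.2


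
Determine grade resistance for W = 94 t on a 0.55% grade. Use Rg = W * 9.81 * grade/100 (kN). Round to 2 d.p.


Rg = W * 9.81 * grade / 100
Rg = 94 * 9.81 * 0.55 / 100
Rg = 922.14 * 0.0055
Rg = 5.07 kN

5.07


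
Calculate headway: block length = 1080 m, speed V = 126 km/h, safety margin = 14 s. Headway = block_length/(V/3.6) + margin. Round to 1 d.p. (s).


V = 126 / 3.6 = 35.0 m/s
Block traversal time = 1080 / 35.0 = 30.8571 s
Headway = 30.8571 + 14
Headway = 44.9 s

44.9


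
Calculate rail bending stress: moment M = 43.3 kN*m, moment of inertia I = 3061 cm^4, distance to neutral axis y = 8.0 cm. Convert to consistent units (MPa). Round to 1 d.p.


Convert units:
M = 43.3 kN*m = 43300000 N*mm
y = 8.0 cm = 80 mm
I = 3061 cm^4 = 30610000 mm^4
sigma = 43300000 * 80 / 30610000
sigma = 113.2 MPa

113.2


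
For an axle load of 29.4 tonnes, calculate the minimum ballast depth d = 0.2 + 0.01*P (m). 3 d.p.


d = 0.2 + 0.01 * 29.4
d = 0.2 + 0.294
d = 0.494 m

0.494


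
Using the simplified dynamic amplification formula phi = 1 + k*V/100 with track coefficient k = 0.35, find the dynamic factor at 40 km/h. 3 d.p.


phi = 1 + k * V / 100
phi = 1 + 0.35 * 40 / 100
phi = 1 + 0.14
phi = 1.140

1.140


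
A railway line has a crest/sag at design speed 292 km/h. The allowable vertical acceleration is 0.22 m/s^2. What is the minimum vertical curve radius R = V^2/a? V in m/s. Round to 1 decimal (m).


Convert speed: V = 292 / 3.6 = 81.1111 m/s
V^2 = 6579.0123 m^2/s^2
R_v = 6579.0123 / 0.22
R_v = 29904.6 m

29904.6


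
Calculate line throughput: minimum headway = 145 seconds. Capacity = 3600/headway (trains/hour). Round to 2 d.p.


Capacity = 3600 / headway
Capacity = 3600 / 145
Capacity = 24.83 trains/hour

24.83


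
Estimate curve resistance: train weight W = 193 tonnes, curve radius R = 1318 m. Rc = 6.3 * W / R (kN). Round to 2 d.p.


Rc = 6.3 * W / R
Rc = 6.3 * 193 / 1318
Rc = 1215.9 / 1318
Rc = 0.92 kN

0.92


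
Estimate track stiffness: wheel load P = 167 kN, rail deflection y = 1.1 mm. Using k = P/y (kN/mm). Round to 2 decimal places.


Track stiffness k = P / y
k = 167 / 1.1
k = 151.82 kN/mm

151.82


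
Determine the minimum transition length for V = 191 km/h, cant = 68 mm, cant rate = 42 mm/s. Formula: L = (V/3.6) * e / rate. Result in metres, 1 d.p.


Convert speed: V = 191 / 3.6 = 53.0556 m/s
L = 53.0556 * 68 / 42
L = 3607.7778 / 42
L = 85.9 m

85.9


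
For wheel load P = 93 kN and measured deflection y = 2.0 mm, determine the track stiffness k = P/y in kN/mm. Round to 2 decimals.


Track stiffness k = P / y
k = 93 / 2.0
k = 46.50 kN/mm

46.50


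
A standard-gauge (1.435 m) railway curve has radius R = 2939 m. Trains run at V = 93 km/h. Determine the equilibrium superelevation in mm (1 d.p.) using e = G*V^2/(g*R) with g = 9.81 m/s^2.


Convert speed: V = 93 / 3.6 = 25.8333 m/s
Apply formula: e = 1.435 * 25.8333^2 / (9.81 * 2939)
e = 1.435 * 667.3611 / 28831.59
e = 0.033216 m = 33.2 mm

33.2


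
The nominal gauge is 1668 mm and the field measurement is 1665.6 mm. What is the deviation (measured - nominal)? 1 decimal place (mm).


Deviation = measured - nominal
Deviation = 1665.6 - 1668
Deviation = -2.4 mm

-2.4


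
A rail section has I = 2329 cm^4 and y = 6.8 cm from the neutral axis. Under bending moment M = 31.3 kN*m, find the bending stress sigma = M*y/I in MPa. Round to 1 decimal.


Convert units:
M = 31.3 kN*m = 31300000 N*mm
y = 6.8 cm = 68 mm
I = 2329 cm^4 = 23290000 mm^4
sigma = 31300000 * 68 / 23290000
sigma = 91.4 MPa

91.4


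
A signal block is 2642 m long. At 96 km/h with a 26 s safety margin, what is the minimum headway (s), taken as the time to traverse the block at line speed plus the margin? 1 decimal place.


V = 96 / 3.6 = 26.6667 m/s
Block traversal time = 2642 / 26.6667 = 99.075 s
Headway = 99.075 + 26
Headway = 125.1 s

125.1


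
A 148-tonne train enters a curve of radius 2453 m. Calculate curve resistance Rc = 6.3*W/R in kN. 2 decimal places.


Rc = 6.3 * W / R
Rc = 6.3 * 148 / 2453
Rc = 932.4 / 2453
Rc = 0.38 kN

0.38


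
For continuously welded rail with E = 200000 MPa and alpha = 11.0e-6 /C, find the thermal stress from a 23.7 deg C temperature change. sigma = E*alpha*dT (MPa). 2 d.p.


sigma = E * alpha * dT
sigma = 200000 * 11.0e-6 * 23.7
sigma = 2.2 * 23.7
sigma = 52.14 MPa

52.14


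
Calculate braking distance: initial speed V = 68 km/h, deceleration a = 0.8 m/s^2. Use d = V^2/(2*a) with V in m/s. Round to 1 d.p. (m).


Convert speed: V = 68 / 3.6 = 18.8889 m/s
V^2 = 356.7901
d = 356.7901 / (2 * 0.8)
d = 356.7901 / 1.6
d = 223.0 m

223.0


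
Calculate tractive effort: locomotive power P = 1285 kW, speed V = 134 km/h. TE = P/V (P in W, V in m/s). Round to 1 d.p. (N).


Convert: P = 1285 kW = 1285000 W
V = 134 / 3.6 = 37.2222 m/s
TE = 1285000 / 37.2222
TE = 34522.4 N

34522.4


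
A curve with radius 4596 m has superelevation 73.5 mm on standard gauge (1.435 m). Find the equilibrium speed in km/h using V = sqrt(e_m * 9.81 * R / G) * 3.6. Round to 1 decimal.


Convert cant: e = 73.5 mm = 0.0735 m
V_ms = sqrt(0.0735 * 9.81 * 4596 / 1.435)
V_ms = sqrt(2309.321854) = 48.0554 m/s
V = 48.0554 * 3.6 = 173.0 km/h

173.0


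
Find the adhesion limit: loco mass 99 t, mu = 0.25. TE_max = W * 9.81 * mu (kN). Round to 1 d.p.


TE_max = W * g * mu
TE_max = 99 * 9.81 * 0.25
TE_max = 971.19 * 0.25
TE_max = 242.8 kN

242.8


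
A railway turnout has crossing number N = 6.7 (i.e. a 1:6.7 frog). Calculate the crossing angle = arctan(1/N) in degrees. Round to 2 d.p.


1/N = 1/6.7 = 0.149254
angle = arctan(0.149254) = 0.14816 rad
angle = 0.14816 * 180/pi = 8.49 degrees

8.49


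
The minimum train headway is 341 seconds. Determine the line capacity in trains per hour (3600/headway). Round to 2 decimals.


Capacity = 3600 / headway
Capacity = 3600 / 341
Capacity = 10.56 trains/hour

10.56


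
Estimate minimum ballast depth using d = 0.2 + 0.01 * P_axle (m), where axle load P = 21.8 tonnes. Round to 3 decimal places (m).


d = 0.2 + 0.01 * 21.8
d = 0.2 + 0.218
d = 0.418 m

0.418


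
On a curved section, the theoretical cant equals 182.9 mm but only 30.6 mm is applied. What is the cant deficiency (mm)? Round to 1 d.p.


Cant deficiency = equilibrium cant - actual cant
CD = 182.9 - 30.6
CD = 152.3 mm

152.3


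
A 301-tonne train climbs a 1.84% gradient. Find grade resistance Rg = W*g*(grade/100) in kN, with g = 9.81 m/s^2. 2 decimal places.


Rg = W * 9.81 * grade / 100
Rg = 301 * 9.81 * 1.84 / 100
Rg = 2952.81 * 0.0184
Rg = 54.33 kN

54.33


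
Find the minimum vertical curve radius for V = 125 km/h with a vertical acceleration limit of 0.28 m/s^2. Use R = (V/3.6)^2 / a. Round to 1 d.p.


Convert speed: V = 125 / 3.6 = 34.7222 m/s
V^2 = 1205.6327 m^2/s^2
R_v = 1205.6327 / 0.28
R_v = 4305.8 m

4305.8


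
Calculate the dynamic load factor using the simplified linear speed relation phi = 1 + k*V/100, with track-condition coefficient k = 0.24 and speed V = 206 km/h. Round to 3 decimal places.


phi = 1 + k * V / 100
phi = 1 + 0.24 * 206 / 100
phi = 1 + 0.4944
phi = 1.494

1.494


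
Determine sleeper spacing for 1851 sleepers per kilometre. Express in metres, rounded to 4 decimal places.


Spacing = 1000 m / number of sleepers
Spacing = 1000 / 1851
Spacing = 0.5402 m

0.5402


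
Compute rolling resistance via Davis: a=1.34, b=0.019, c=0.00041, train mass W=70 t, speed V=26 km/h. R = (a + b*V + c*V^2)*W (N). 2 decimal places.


b*V = 0.019 * 26 = 0.494
c*V^2 = 0.00041 * 676 = 0.27716
R_per_t = 1.34 + 0.494 + 0.27716 = 2.11116 N/t
R_total = 2.11116 * 70 = 147.78 N

147.78


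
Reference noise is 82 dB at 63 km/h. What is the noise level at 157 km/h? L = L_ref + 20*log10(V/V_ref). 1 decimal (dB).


V/V_ref = 157 / 63 = 2.492063
log10(2.492063) = 0.396559
20 * 0.396559 = 7.9312
L = 82 + 7.9312 = 89.9 dB

89.9


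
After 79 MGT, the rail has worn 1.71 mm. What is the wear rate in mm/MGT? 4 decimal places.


Wear rate = total wear / cumulative tonnage
Rate = 1.71 / 79
Rate = 0.0216 mm/MGT

0.0216


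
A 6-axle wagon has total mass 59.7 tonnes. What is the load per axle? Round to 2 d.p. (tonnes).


Load per axle = total weight / number of axles
Load = 59.7 / 6
Load = 9.95 tonnes

9.95


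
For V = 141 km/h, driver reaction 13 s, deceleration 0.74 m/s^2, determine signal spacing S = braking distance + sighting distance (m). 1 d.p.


V = 141 / 3.6 = 39.1667 m/s
Braking distance = 39.1667^2 / (2*0.74) = 1036.5053 m
Sighting distance = 39.1667 * 13 = 509.1667 m
S = 1036.5053 + 509.1667 = 1545.7 m

1545.7


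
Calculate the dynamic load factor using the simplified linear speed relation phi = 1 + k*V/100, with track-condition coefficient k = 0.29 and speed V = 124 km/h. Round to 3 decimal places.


phi = 1 + k * V / 100
phi = 1 + 0.29 * 124 / 100
phi = 1 + 0.3596
phi = 1.360

1.360


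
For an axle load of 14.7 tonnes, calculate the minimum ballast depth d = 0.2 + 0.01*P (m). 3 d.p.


d = 0.2 + 0.01 * 14.7
d = 0.2 + 0.147
d = 0.347 m

0.347


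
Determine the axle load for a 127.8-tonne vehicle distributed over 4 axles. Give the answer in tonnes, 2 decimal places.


Load per axle = total weight / number of axles
Load = 127.8 / 4
Load = 31.95 tonnes

31.95


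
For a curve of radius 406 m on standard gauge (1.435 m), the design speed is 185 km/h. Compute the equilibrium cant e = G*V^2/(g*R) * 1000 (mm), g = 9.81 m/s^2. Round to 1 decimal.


Convert speed: V = 185 / 3.6 = 51.3889 m/s
Apply formula: e = 1.435 * 51.3889^2 / (9.81 * 406)
e = 1.435 * 2640.8179 / 3982.86
e = 0.95147 m = 951.5 mm

951.5


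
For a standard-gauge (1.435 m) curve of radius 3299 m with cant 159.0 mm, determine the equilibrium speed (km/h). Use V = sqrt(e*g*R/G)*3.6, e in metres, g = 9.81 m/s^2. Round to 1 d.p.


Convert cant: e = 159.0 mm = 0.1590 m
V_ms = sqrt(0.1590 * 9.81 * 3299 / 1.435)
V_ms = sqrt(3585.886557) = 59.8823 m/s
V = 59.8823 * 3.6 = 215.6 km/h

215.6


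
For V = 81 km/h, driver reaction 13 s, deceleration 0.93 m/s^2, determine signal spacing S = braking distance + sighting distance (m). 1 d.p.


V = 81 / 3.6 = 22.5 m/s
Braking distance = 22.5^2 / (2*0.93) = 272.1774 m
Sighting distance = 22.5 * 13 = 292.5 m
S = 272.1774 + 292.5 = 564.7 m

564.7


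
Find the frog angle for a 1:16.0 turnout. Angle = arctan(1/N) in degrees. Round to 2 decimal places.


1/N = 1/16.0 = 0.0625
angle = arctan(0.0625) = 0.062419 rad
angle = 0.062419 * 180/pi = 3.58 degrees

3.58


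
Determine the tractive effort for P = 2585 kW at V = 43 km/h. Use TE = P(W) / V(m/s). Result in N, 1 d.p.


Convert: P = 2585 kW = 2585000 W
V = 43 / 3.6 = 11.9444 m/s
TE = 2585000 / 11.9444
TE = 216418.6 N

216418.6


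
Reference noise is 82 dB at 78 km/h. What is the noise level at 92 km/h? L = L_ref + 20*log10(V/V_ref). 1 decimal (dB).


V/V_ref = 92 / 78 = 1.179487
log10(1.179487) = 0.071693
20 * 0.071693 = 1.4339
L = 82 + 1.4339 = 83.4 dB

83.4


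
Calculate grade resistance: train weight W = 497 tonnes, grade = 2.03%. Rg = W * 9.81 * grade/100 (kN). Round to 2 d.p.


Rg = W * 9.81 * grade / 100
Rg = 497 * 9.81 * 2.03 / 100
Rg = 4875.57 * 0.0203
Rg = 98.97 kN

98.97


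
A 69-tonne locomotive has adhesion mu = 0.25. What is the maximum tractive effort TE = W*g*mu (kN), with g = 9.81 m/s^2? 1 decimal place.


TE_max = W * g * mu
TE_max = 69 * 9.81 * 0.25
TE_max = 676.89 * 0.25
TE_max = 169.2 kN

169.2


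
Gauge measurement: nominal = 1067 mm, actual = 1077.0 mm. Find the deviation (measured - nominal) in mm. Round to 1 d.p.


Deviation = measured - nominal
Deviation = 1077.0 - 1067
Deviation = 10.0 mm

10.0


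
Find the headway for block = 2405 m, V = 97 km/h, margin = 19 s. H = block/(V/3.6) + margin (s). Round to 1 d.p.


V = 97 / 3.6 = 26.9444 m/s
Block traversal time = 2405 / 26.9444 = 89.2577 s
Headway = 89.2577 + 19
Headway = 108.3 s

108.3


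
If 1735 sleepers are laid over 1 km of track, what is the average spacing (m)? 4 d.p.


Spacing = 1000 m / number of sleepers
Spacing = 1000 / 1735
Spacing = 0.5764 m

0.5764


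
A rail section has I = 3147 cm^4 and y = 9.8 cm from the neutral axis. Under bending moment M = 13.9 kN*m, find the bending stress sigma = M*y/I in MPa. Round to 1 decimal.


Convert units:
M = 13.9 kN*m = 13900000 N*mm
y = 9.8 cm = 98 mm
I = 3147 cm^4 = 31470000 mm^4
sigma = 13900000 * 98 / 31470000
sigma = 43.3 MPa

43.3


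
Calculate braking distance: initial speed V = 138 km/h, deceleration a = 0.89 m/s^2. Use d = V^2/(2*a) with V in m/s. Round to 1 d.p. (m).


Convert speed: V = 138 / 3.6 = 38.3333 m/s
V^2 = 1469.4444
d = 1469.4444 / (2 * 0.89)
d = 1469.4444 / 1.78
d = 825.5 m

825.5


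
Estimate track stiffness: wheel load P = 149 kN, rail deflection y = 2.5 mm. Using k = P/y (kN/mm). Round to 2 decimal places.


Track stiffness k = P / y
k = 149 / 2.5
k = 59.60 kN/mm

59.60


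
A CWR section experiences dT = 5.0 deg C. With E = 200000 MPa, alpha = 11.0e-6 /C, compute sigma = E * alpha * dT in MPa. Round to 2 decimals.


sigma = E * alpha * dT
sigma = 200000 * 11.0e-6 * 5.0
sigma = 2.2 * 5.0
sigma = 11.00 MPa

11.00


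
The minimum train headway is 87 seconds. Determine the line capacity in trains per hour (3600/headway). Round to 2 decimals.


Capacity = 3600 / headway
Capacity = 3600 / 87
Capacity = 41.38 trains/hour

41.38


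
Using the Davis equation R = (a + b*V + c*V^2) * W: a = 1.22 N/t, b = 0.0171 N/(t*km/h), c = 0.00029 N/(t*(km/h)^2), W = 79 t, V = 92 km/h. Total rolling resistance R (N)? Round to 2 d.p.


b*V = 0.0171 * 92 = 1.5732
c*V^2 = 0.00029 * 8464 = 2.45456
R_per_t = 1.22 + 1.5732 + 2.45456 = 5.24776 N/t
R_total = 5.24776 * 79 = 414.57 N

414.57


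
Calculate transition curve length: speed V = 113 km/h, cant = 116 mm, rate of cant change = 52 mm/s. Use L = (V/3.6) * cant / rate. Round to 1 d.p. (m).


Convert speed: V = 113 / 3.6 = 31.3889 m/s
L = 31.3889 * 116 / 52
L = 3641.1111 / 52
L = 70.0 m

70.0


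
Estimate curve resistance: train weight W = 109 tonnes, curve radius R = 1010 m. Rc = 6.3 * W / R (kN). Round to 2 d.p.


Rc = 6.3 * W / R
Rc = 6.3 * 109 / 1010
Rc = 686.7 / 1010
Rc = 0.68 kN

0.68


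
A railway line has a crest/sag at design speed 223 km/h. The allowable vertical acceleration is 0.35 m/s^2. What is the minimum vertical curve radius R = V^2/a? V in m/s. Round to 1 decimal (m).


Convert speed: V = 223 / 3.6 = 61.9444 m/s
V^2 = 3837.1142 m^2/s^2
R_v = 3837.1142 / 0.35
R_v = 10963.2 m

10963.2


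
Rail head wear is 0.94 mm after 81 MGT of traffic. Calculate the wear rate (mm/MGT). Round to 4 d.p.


Wear rate = total wear / cumulative tonnage
Rate = 0.94 / 81
Rate = 0.0116 mm/MGT

0.0116


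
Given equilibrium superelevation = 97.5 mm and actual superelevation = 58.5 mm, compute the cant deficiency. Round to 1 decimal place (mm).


Cant deficiency = equilibrium cant - actual cant
CD = 97.5 - 58.5
CD = 39.0 mm

39.0


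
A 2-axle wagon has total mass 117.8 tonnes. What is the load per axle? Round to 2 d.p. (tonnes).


Load per axle = total weight / number of axles
Load = 117.8 / 2
Load = 58.90 tonnes

58.90


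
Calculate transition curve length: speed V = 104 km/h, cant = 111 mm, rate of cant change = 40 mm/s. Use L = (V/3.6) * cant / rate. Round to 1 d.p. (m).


Convert speed: V = 104 / 3.6 = 28.8889 m/s
L = 28.8889 * 111 / 40
L = 3206.6667 / 40
L = 80.2 m

80.2


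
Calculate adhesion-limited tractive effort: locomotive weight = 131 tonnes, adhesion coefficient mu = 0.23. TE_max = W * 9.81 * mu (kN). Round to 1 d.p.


TE_max = W * g * mu
TE_max = 131 * 9.81 * 0.23
TE_max = 1285.11 * 0.23
TE_max = 295.6 kN

295.6


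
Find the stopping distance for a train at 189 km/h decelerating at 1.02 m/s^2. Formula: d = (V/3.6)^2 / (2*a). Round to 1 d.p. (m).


Convert speed: V = 189 / 3.6 = 52.5 m/s
V^2 = 2756.25
d = 2756.25 / (2 * 1.02)
d = 2756.25 / 2.04
d = 1351.1 m

1351.1


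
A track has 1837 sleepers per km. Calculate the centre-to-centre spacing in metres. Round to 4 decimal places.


Spacing = 1000 m / number of sleepers
Spacing = 1000 / 1837
Spacing = 0.5444 m

0.5444


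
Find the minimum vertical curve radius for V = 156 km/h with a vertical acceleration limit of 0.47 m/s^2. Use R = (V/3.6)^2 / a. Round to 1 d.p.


Convert speed: V = 156 / 3.6 = 43.3333 m/s
V^2 = 1877.7778 m^2/s^2
R_v = 1877.7778 / 0.47
R_v = 3995.3 m

3995.3


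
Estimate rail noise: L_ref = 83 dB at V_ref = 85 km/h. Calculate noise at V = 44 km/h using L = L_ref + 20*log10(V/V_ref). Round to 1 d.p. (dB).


V/V_ref = 44 / 85 = 0.517647
log10(0.517647) = -0.285966
20 * -0.285966 = -5.7193
L = 83 + -5.7193 = 77.3 dB

77.3


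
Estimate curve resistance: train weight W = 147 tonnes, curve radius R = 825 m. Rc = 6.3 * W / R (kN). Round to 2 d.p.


Rc = 6.3 * W / R
Rc = 6.3 * 147 / 825
Rc = 926.1 / 825
Rc = 1.12 kN

1.12


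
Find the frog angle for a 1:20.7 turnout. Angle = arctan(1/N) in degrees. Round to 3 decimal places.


1/N = 1/20.7 = 0.048309
angle = arctan(0.048309) = 0.048272 rad
angle = 0.048272 * 180/pi = 2.766 degrees

2.766


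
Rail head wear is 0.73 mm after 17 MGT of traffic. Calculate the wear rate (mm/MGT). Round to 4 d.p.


Wear rate = total wear / cumulative tonnage
Rate = 0.73 / 17
Rate = 0.0429 mm/MGT

0.0429


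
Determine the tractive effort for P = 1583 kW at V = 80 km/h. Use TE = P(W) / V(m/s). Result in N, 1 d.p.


Convert: P = 1583 kW = 1583000 W
V = 80 / 3.6 = 22.2222 m/s
TE = 1583000 / 22.2222
TE = 71235.0 N

71235.0


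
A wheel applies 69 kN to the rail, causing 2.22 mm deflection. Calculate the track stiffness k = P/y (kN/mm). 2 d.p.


Track stiffness k = P / y
k = 69 / 2.22
k = 31.08 kN/mm

31.08


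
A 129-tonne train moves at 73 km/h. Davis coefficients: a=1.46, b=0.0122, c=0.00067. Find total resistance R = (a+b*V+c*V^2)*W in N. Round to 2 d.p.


b*V = 0.0122 * 73 = 0.8906
c*V^2 = 0.00067 * 5329 = 3.57043
R_per_t = 1.46 + 0.8906 + 3.57043 = 5.92103 N/t
R_total = 5.92103 * 129 = 763.81 N

763.81


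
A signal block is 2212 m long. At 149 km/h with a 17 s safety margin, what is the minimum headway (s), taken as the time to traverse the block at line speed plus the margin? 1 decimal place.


V = 149 / 3.6 = 41.3889 m/s
Block traversal time = 2212 / 41.3889 = 53.4443 s
Headway = 53.4443 + 17
Headway = 70.4 s

70.4


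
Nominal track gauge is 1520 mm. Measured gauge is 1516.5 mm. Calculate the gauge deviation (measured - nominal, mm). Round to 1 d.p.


Deviation = measured - nominal
Deviation = 1516.5 - 1520
Deviation = -3.5 mm

-3.5


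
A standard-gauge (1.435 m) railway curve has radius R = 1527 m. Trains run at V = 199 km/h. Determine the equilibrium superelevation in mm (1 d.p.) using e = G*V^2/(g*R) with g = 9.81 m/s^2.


Convert speed: V = 199 / 3.6 = 55.2778 m/s
Apply formula: e = 1.435 * 55.2778^2 / (9.81 * 1527)
e = 1.435 * 3055.6327 / 14979.87
e = 0.292715 m = 292.7 mm

292.7


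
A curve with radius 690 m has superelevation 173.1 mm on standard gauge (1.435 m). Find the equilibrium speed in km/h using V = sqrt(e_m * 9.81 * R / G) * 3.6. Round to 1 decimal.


Convert cant: e = 173.1 mm = 0.1731 m
V_ms = sqrt(0.1731 * 9.81 * 690 / 1.435)
V_ms = sqrt(816.513303) = 28.5747 m/s
V = 28.5747 * 3.6 = 102.9 km/h

102.9


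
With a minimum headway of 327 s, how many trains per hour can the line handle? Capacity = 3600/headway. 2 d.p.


Capacity = 3600 / headway
Capacity = 3600 / 327
Capacity = 11.01 trains/hour

11.01


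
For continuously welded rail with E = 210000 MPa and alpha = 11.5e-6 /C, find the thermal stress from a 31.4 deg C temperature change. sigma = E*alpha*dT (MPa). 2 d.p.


sigma = E * alpha * dT
sigma = 210000 * 11.5e-6 * 31.4
sigma = 2.415 * 31.4
sigma = 75.83 MPa

75.83


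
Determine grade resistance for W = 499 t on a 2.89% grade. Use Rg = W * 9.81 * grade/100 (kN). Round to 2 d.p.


Rg = W * 9.81 * grade / 100
Rg = 499 * 9.81 * 2.89 / 100
Rg = 4895.19 * 0.0289
Rg = 141.47 kN

141.47


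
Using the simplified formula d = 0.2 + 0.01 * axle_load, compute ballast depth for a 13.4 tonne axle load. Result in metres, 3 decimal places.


d = 0.2 + 0.01 * 13.4
d = 0.2 + 0.134
d = 0.334 m

0.334


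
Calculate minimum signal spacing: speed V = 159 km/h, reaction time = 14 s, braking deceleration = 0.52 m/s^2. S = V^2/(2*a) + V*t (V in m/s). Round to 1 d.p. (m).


V = 159 / 3.6 = 44.1667 m/s
Braking distance = 44.1667^2 / (2*0.52) = 1875.6677 m
Sighting distance = 44.1667 * 14 = 618.3333 m
S = 1875.6677 + 618.3333 = 2494.0 m

2494.0


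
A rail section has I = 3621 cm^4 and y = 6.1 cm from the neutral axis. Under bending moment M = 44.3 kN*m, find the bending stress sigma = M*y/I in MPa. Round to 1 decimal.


Convert units:
M = 44.3 kN*m = 44300000 N*mm
y = 6.1 cm = 61 mm
I = 3621 cm^4 = 36210000 mm^4
sigma = 44300000 * 61 / 36210000
sigma = 74.6 MPa

74.6


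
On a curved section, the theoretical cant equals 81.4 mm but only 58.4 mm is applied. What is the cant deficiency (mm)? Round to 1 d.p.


Cant deficiency = equilibrium cant - actual cant
CD = 81.4 - 58.4
CD = 23.0 mm

23.0


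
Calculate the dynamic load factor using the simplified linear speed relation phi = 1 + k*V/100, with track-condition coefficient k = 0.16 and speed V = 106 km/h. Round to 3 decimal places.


phi = 1 + k * V / 100
phi = 1 + 0.16 * 106 / 100
phi = 1 + 0.1696
phi = 1.170

1.170


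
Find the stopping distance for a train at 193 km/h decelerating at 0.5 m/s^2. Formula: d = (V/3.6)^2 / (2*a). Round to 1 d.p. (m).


Convert speed: V = 193 / 3.6 = 53.6111 m/s
V^2 = 2874.1512
d = 2874.1512 / (2 * 0.5)
d = 2874.1512 / 1.0
d = 2874.2 m

2874.2


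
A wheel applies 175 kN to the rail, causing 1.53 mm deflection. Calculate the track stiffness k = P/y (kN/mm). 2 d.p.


Track stiffness k = P / y
k = 175 / 1.53
k = 114.38 kN/mm

114.38


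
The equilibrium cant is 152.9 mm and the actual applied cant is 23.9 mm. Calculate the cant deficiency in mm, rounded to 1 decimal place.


Cant deficiency = equilibrium cant - actual cant
CD = 152.9 - 23.9
CD = 129.0 mm

129.0


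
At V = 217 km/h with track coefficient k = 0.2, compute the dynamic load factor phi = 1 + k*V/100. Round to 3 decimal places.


phi = 1 + k * V / 100
phi = 1 + 0.2 * 217 / 100
phi = 1 + 0.434
phi = 1.434

1.434


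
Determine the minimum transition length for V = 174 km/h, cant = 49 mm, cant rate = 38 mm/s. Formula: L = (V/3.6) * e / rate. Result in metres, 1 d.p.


Convert speed: V = 174 / 3.6 = 48.3333 m/s
L = 48.3333 * 49 / 38
L = 2368.3333 / 38
L = 62.3 m

62.3


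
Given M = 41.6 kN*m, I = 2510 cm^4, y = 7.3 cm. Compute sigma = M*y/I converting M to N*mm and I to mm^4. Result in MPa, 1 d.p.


Convert units:
M = 41.6 kN*m = 41600000 N*mm
y = 7.3 cm = 73 mm
I = 2510 cm^4 = 25100000 mm^4
sigma = 41600000 * 73 / 25100000
sigma = 121.0 MPa

121.0


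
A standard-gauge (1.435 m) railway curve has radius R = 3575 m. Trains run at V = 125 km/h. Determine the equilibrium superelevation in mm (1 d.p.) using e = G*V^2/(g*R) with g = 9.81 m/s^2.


Convert speed: V = 125 / 3.6 = 34.7222 m/s
Apply formula: e = 1.435 * 34.7222^2 / (9.81 * 3575)
e = 1.435 * 1205.6327 / 35070.75
e = 0.049331 m = 49.3 mm

49.3


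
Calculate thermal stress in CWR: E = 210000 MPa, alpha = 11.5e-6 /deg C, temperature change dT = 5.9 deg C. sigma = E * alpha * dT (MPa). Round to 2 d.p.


sigma = E * alpha * dT
sigma = 210000 * 11.5e-6 * 5.9
sigma = 2.415 * 5.9
sigma = 14.25 MPa

14.25


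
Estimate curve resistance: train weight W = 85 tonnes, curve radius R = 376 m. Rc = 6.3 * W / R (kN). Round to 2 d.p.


Rc = 6.3 * W / R
Rc = 6.3 * 85 / 376
Rc = 535.5 / 376
Rc = 1.42 kN

1.42


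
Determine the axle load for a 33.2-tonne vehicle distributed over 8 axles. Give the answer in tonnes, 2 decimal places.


Load per axle = total weight / number of axles
Load = 33.2 / 8
Load = 4.15 tonnes

4.15


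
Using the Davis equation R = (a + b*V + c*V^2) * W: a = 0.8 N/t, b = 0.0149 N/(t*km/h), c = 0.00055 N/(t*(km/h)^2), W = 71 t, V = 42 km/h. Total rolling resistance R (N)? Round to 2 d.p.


b*V = 0.0149 * 42 = 0.6258
c*V^2 = 0.00055 * 1764 = 0.9702
R_per_t = 0.8 + 0.6258 + 0.9702 = 2.396 N/t
R_total = 2.396 * 71 = 170.12 N

170.12


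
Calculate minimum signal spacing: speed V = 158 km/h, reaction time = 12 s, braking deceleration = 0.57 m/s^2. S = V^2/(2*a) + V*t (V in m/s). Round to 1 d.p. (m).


V = 158 / 3.6 = 43.8889 m/s
Braking distance = 43.8889^2 / (2*0.57) = 1689.6794 m
Sighting distance = 43.8889 * 12 = 526.6667 m
S = 1689.6794 + 526.6667 = 2216.3 m

2216.3


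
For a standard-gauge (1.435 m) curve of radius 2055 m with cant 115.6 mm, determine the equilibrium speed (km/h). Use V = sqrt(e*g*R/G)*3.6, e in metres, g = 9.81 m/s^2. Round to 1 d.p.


Convert cant: e = 115.6 mm = 0.1156 m
V_ms = sqrt(0.1156 * 9.81 * 2055 / 1.435)
V_ms = sqrt(1624.002774) = 40.2989 m/s
V = 40.2989 * 3.6 = 145.1 km/h

145.1


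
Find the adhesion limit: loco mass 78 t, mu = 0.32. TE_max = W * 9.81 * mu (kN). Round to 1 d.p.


TE_max = W * g * mu
TE_max = 78 * 9.81 * 0.32
TE_max = 765.18 * 0.32
TE_max = 244.9 kN

244.9


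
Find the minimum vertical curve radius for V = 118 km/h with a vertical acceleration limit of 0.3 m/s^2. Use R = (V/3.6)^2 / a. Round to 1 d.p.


Convert speed: V = 118 / 3.6 = 32.7778 m/s
V^2 = 1074.3827 m^2/s^2
R_v = 1074.3827 / 0.3
R_v = 3581.3 m

3581.3


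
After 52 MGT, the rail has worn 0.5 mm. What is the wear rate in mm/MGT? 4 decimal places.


Wear rate = total wear / cumulative tonnage
Rate = 0.5 / 52
Rate = 0.0096 mm/MGT

0.0096


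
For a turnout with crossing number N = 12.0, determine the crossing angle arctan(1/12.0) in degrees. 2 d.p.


1/N = 1/12.0 = 0.083333
angle = arctan(0.083333) = 0.083141 rad
angle = 0.083141 * 180/pi = 4.76 degrees

4.76


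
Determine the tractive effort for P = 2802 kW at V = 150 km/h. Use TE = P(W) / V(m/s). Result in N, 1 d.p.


Convert: P = 2802 kW = 2802000 W
V = 150 / 3.6 = 41.6667 m/s
TE = 2802000 / 41.6667
TE = 67248.0 N

67248.0


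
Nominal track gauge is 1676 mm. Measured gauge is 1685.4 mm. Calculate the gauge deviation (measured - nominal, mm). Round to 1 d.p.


Deviation = measured - nominal
Deviation = 1685.4 - 1676
Deviation = 9.4 mm

9.4


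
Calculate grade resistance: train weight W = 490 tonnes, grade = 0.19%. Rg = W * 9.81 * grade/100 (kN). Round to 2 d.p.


Rg = W * 9.81 * grade / 100
Rg = 490 * 9.81 * 0.19 / 100
Rg = 4806.9 * 0.0019
Rg = 9.13 kN

9.13


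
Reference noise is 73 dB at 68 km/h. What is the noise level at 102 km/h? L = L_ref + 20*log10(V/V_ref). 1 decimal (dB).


V/V_ref = 102 / 68 = 1.5
log10(1.5) = 0.176091
20 * 0.176091 = 3.5218
L = 73 + 3.5218 = 76.5 dB

76.5


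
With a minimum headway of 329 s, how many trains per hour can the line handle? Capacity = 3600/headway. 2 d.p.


Capacity = 3600 / headway
Capacity = 3600 / 329
Capacity = 10.94 trains/hour

10.94


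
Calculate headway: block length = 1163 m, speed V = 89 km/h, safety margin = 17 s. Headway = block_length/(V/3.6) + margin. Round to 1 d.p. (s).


V = 89 / 3.6 = 24.7222 m/s
Block traversal time = 1163 / 24.7222 = 47.0427 s
Headway = 47.0427 + 17
Headway = 64.0 s

64.0


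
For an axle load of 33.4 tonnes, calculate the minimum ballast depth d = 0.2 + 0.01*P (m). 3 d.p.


d = 0.2 + 0.01 * 33.4
d = 0.2 + 0.334
d = 0.534 m

0.534


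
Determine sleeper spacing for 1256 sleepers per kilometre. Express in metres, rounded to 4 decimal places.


Spacing = 1000 m / number of sleepers
Spacing = 1000 / 1256
Spacing = 0.7962 m

0.7962


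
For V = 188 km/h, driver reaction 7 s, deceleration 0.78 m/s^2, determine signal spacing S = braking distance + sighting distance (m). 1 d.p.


V = 188 / 3.6 = 52.2222 m/s
Braking distance = 52.2222^2 / (2*0.78) = 1748.1798 m
Sighting distance = 52.2222 * 7 = 365.5556 m
S = 1748.1798 + 365.5556 = 2113.7 m

2113.7


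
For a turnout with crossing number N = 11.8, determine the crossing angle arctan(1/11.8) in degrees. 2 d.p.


1/N = 1/11.8 = 0.084746
angle = arctan(0.084746) = 0.084544 rad
angle = 0.084544 * 180/pi = 4.84 degrees

4.84


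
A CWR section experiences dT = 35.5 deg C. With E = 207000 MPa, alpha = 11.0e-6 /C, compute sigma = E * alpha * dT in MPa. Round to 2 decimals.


sigma = E * alpha * dT
sigma = 207000 * 11.0e-6 * 35.5
sigma = 2.277 * 35.5
sigma = 80.83 MPa

80.83


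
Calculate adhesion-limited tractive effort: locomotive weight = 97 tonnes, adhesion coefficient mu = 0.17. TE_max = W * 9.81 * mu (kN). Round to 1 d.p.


TE_max = W * g * mu
TE_max = 97 * 9.81 * 0.17
TE_max = 951.57 * 0.17
TE_max = 161.8 kN

161.8


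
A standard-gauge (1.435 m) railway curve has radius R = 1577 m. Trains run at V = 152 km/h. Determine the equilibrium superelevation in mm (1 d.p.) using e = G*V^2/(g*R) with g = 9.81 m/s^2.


Convert speed: V = 152 / 3.6 = 42.2222 m/s
Apply formula: e = 1.435 * 42.2222^2 / (9.81 * 1577)
e = 1.435 * 1782.716 / 15470.37
e = 0.165361 m = 165.4 mm

165.4


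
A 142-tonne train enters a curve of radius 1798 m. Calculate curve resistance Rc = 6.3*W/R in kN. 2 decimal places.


Rc = 6.3 * W / R
Rc = 6.3 * 142 / 1798
Rc = 894.6 / 1798
Rc = 0.50 kN

0.50


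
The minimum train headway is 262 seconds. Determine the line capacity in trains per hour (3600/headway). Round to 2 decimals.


Capacity = 3600 / headway
Capacity = 3600 / 262
Capacity = 13.74 trains/hour

13.74


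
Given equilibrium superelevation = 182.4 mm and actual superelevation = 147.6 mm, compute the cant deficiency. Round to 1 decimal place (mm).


Cant deficiency = equilibrium cant - actual cant
CD = 182.4 - 147.6
CD = 34.8 mm

34.8


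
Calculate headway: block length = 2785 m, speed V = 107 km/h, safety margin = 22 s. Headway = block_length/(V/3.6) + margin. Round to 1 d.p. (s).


V = 107 / 3.6 = 29.7222 m/s
Block traversal time = 2785 / 29.7222 = 93.7009 s
Headway = 93.7009 + 22
Headway = 115.7 s

115.7


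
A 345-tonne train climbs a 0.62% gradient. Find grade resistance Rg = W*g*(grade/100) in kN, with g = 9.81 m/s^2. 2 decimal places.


Rg = W * 9.81 * grade / 100
Rg = 345 * 9.81 * 0.62 / 100
Rg = 3384.45 * 0.0062
Rg = 20.98 kN

20.98


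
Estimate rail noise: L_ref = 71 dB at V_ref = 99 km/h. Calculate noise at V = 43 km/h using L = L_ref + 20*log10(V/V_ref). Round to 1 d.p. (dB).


V/V_ref = 43 / 99 = 0.434343
log10(0.434343) = -0.362167
20 * -0.362167 = -7.2433
L = 71 + -7.2433 = 63.8 dB

63.8


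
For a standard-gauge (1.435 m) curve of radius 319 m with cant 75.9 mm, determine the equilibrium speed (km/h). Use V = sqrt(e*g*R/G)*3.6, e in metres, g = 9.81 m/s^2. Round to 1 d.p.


Convert cant: e = 75.9 mm = 0.0759 m
V_ms = sqrt(0.0759 * 9.81 * 319 / 1.435)
V_ms = sqrt(165.519652) = 12.8654 m/s
V = 12.8654 * 3.6 = 46.3 km/h

46.3


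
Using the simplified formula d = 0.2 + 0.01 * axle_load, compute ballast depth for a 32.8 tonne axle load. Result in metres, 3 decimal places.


d = 0.2 + 0.01 * 32.8
d = 0.2 + 0.328
d = 0.528 m

0.528


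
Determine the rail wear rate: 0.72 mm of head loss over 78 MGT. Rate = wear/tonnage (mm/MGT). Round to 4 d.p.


Wear rate = total wear / cumulative tonnage
Rate = 0.72 / 78
Rate = 0.0092 mm/MGT

0.0092


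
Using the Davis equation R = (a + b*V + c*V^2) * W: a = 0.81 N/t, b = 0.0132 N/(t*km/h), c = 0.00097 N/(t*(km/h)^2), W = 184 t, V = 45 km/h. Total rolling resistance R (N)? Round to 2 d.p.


b*V = 0.0132 * 45 = 0.594
c*V^2 = 0.00097 * 2025 = 1.96425
R_per_t = 0.81 + 0.594 + 1.96425 = 3.36825 N/t
R_total = 3.36825 * 184 = 619.76 N

619.76


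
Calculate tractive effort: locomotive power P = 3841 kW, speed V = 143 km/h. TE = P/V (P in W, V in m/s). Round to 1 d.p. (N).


Convert: P = 3841 kW = 3841000 W
V = 143 / 3.6 = 39.7222 m/s
TE = 3841000 / 39.7222
TE = 96696.5 N

96696.5
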